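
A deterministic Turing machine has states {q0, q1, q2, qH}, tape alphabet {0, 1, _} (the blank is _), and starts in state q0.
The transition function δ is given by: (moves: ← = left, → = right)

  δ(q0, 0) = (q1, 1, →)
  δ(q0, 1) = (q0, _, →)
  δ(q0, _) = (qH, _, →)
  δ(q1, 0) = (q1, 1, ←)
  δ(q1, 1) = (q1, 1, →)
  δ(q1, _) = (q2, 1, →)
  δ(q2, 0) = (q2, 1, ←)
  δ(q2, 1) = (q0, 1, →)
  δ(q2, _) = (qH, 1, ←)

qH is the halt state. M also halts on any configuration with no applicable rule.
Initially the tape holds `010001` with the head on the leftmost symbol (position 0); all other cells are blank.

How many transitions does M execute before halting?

state=q0 head=0 tape=[0]10001__   (q0,0)→(q1,1,→)
state=q1 head=1 tape=1[1]0001__   (q1,1)→(q1,1,→)
state=q1 head=2 tape=11[0]001__   (q1,0)→(q1,1,←)
state=q1 head=1 tape=1[1]1001__   (q1,1)→(q1,1,→)
state=q1 head=2 tape=11[1]001__   (q1,1)→(q1,1,→)
state=q1 head=3 tape=111[0]01__   (q1,0)→(q1,1,←)
state=q1 head=2 tape=11[1]101__   (q1,1)→(q1,1,→)
state=q1 head=3 tape=111[1]01__   (q1,1)→(q1,1,→)
state=q1 head=4 tape=1111[0]1__   (q1,0)→(q1,1,←)
state=q1 head=3 tape=111[1]11__   (q1,1)→(q1,1,→)
state=q1 head=4 tape=1111[1]1__   (q1,1)→(q1,1,→)
state=q1 head=5 tape=11111[1]__   (q1,1)→(q1,1,→)
state=q1 head=6 tape=111111[_]_   (q1,_)→(q2,1,→)
state=q2 head=7 tape=1111111[_]   (q2,_)→(qH,1,←)
state=qH head=6 tape=111111[1]1
M halts after 14 transitions.

14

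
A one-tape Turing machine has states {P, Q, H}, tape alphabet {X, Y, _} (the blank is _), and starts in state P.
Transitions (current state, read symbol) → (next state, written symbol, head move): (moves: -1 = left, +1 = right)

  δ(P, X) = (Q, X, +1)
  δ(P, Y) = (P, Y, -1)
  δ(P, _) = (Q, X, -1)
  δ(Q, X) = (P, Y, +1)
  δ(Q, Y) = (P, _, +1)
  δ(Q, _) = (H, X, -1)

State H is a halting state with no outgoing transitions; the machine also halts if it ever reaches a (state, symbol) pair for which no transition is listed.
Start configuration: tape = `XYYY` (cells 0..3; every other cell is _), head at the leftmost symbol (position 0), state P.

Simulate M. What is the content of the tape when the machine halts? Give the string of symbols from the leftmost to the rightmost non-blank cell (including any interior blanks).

YYXXX

P | [X]YYY_   read X → write X, move +1, go to Q
Q | X[Y]YY_   read Y → write _, move +1, go to P
P | X_[Y]Y_   read Y → write Y, move -1, go to P
P | X[_]YY_   read _ → write X, move -1, go to Q
Q | [X]XYY_   read X → write Y, move +1, go to P
P | Y[X]YY_   read X → write X, move +1, go to Q
Q | YX[Y]Y_   read Y → write _, move +1, go to P
P | YX_[Y]_   read Y → write Y, move -1, go to P
P | YX[_]Y_   read _ → write X, move -1, go to Q
Q | Y[X]XY_   read X → write Y, move +1, go to P
P | YY[X]Y_   read X → write X, move +1, go to Q
Q | YYX[Y]_   read Y → write _, move +1, go to P
P | YYX_[_]   read _ → write X, move -1, go to Q
Q | YYX[_]X   read _ → write X, move -1, go to H
H | YY[X]XX
The non-blank tape span at halt is YYXXX.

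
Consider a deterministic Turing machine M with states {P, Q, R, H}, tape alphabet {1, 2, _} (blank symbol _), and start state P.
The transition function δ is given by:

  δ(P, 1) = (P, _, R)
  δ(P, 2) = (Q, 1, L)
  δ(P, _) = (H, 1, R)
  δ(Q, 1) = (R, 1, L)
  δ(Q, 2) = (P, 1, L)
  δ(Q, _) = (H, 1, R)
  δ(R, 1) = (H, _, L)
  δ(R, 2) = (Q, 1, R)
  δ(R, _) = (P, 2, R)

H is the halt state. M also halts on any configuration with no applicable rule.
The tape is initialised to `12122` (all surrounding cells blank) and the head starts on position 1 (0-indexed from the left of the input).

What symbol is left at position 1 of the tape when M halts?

_

state=P head=1 tape=_1[2]122   (P,2)→(Q,1,L)
state=Q head=0 tape=_[1]1122   (Q,1)→(R,1,L)
state=R head=-1 tape=[_]11122   (R,_)→(P,2,R)
state=P head=0 tape=2[1]1122   (P,1)→(P,_,R)
state=P head=1 tape=2_[1]122   (P,1)→(P,_,R)
state=P head=2 tape=2__[1]22   (P,1)→(P,_,R)
state=P head=3 tape=2___[2]2   (P,2)→(Q,1,L)
state=Q head=2 tape=2__[_]12   (Q,_)→(H,1,R)
state=H head=3 tape=2__1[1]2
Cell 1 holds _ when M halts.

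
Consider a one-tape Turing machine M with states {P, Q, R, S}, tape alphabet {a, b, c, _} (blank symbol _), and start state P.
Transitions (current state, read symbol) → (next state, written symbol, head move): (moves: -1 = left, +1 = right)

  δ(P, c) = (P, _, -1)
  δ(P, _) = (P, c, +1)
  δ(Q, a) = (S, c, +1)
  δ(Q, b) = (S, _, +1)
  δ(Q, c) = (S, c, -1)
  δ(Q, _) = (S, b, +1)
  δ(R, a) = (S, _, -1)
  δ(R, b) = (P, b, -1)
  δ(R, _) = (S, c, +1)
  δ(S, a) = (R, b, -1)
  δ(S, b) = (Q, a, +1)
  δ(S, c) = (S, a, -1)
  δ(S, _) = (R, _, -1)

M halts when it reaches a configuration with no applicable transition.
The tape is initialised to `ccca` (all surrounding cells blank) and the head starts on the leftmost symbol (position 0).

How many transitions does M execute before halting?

P | ___[c]cca   read c → write _, move -1, go to P
P | __[_]_cca   read _ → write c, move +1, go to P
P | __c[_]cca   read _ → write c, move +1, go to P
P | __cc[c]ca   read c → write _, move -1, go to P
P | __c[c]_ca   read c → write _, move -1, go to P
P | __[c]__ca   read c → write _, move -1, go to P
P | _[_]___ca   read _ → write c, move +1, go to P
P | _c[_]__ca   read _ → write c, move +1, go to P
P | _cc[_]_ca   read _ → write c, move +1, go to P
P | _ccc[_]ca   read _ → write c, move +1, go to P
P | _cccc[c]a   read c → write _, move -1, go to P
P | _ccc[c]_a   read c → write _, move -1, go to P
P | _cc[c]__a   read c → write _, move -1, go to P
P | _c[c]___a   read c → write _, move -1, go to P
P | _[c]____a   read c → write _, move -1, go to P
P | [_]_____a   read _ → write c, move +1, go to P
P | c[_]____a   read _ → write c, move +1, go to P
P | cc[_]___a   read _ → write c, move +1, go to P
P | ccc[_]__a   read _ → write c, move +1, go to P
P | cccc[_]_a   read _ → write c, move +1, go to P
P | ccccc[_]a   read _ → write c, move +1, go to P
P | cccccc[a]
M halts after 21 transitions.

21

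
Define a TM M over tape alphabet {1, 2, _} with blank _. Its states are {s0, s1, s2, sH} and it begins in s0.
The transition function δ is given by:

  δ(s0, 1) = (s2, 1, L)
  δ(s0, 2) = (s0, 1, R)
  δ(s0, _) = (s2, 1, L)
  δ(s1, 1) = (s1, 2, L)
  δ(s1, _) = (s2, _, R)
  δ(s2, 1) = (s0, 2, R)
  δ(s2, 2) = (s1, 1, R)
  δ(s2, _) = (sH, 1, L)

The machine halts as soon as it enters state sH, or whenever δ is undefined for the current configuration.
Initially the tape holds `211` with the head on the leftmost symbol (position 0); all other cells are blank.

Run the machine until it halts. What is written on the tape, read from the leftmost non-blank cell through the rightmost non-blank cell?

121

state=s0 head=0 tape=_[2]11   (s0,2)→(s0,1,R)
state=s0 head=1 tape=_1[1]1   (s0,1)→(s2,1,L)
state=s2 head=0 tape=_[1]11   (s2,1)→(s0,2,R)
state=s0 head=1 tape=_2[1]1   (s0,1)→(s2,1,L)
state=s2 head=0 tape=_[2]11   (s2,2)→(s1,1,R)
state=s1 head=1 tape=_1[1]1   (s1,1)→(s1,2,L)
state=s1 head=0 tape=_[1]21   (s1,1)→(s1,2,L)
state=s1 head=-1 tape=[_]221   (s1,_)→(s2,_,R)
state=s2 head=0 tape=_[2]21   (s2,2)→(s1,1,R)
state=s1 head=1 tape=_1[2]1
The non-blank tape span at halt is 121.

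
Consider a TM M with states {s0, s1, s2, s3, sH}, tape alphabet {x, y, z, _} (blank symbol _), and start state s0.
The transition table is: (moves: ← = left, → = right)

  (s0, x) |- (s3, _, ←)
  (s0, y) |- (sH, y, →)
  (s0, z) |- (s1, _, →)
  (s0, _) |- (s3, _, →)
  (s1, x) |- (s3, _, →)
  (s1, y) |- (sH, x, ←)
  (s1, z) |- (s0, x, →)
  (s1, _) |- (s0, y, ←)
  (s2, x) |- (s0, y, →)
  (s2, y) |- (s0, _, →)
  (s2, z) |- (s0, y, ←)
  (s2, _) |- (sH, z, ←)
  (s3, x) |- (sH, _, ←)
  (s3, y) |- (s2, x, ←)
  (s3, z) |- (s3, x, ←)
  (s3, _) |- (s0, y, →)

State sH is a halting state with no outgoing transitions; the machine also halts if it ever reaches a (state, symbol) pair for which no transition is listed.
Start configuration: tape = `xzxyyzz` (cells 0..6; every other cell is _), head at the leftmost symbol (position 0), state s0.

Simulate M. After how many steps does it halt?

s0 | _[x]zxyyzz   read x → write _, move ←, go to s3
s3 | [_]_zxyyzz   read _ → write y, move →, go to s0
s0 | y[_]zxyyzz   read _ → write _, move →, go to s3
s3 | y_[z]xyyzz   read z → write x, move ←, go to s3
s3 | y[_]xxyyzz   read _ → write y, move →, go to s0
s0 | yy[x]xyyzz   read x → write _, move ←, go to s3
s3 | y[y]_xyyzz   read y → write x, move ←, go to s2
s2 | [y]x_xyyzz   read y → write _, move →, go to s0
s0 | _[x]_xyyzz   read x → write _, move ←, go to s3
s3 | [_]__xyyzz   read _ → write y, move →, go to s0
s0 | y[_]_xyyzz   read _ → write _, move →, go to s3
s3 | y_[_]xyyzz   read _ → write y, move →, go to s0
s0 | y_y[x]yyzz   read x → write _, move ←, go to s3
s3 | y_[y]_yyzz   read y → write x, move ←, go to s2
s2 | y[_]x_yyzz   read _ → write z, move ←, go to sH
sH | [y]zx_yyzz
M halts after 15 transitions.

15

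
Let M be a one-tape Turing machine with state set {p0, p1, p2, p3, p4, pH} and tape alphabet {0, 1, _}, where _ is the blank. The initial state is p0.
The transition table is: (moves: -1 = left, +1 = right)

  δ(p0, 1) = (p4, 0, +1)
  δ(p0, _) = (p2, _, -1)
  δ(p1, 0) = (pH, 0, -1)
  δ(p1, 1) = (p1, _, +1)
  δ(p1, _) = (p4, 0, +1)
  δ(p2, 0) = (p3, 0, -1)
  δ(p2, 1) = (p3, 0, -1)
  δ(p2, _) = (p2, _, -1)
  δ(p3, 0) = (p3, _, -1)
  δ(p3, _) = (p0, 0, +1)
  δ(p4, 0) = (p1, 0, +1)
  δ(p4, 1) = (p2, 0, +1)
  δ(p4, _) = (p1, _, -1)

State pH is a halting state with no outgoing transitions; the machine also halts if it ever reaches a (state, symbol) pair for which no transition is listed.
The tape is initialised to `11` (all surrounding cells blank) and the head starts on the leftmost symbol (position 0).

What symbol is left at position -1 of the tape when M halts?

p0 | __[1]1_   read 1 → write 0, move +1, go to p4
p4 | __0[1]_   read 1 → write 0, move +1, go to p2
p2 | __00[_]   read _ → write _, move -1, go to p2
p2 | __0[0]_   read 0 → write 0, move -1, go to p3
p3 | __[0]0_   read 0 → write _, move -1, go to p3
p3 | _[_]_0_   read _ → write 0, move +1, go to p0
p0 | _0[_]0_   read _ → write _, move -1, go to p2
p2 | _[0]_0_   read 0 → write 0, move -1, go to p3
p3 | [_]0_0_   read _ → write 0, move +1, go to p0
p0 | 0[0]_0_
Cell -1 holds 0 when M halts.

0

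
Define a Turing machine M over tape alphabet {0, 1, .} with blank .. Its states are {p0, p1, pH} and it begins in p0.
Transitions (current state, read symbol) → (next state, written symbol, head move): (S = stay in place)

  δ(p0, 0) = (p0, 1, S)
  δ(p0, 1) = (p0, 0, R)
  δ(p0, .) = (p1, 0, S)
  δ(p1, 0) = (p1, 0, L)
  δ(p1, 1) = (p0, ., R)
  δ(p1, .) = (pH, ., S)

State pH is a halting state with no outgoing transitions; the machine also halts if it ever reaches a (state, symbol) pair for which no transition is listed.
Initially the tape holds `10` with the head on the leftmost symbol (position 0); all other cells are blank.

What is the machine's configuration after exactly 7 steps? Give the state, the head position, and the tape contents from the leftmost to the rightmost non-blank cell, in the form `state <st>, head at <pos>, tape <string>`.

state=p0 head=0 tape=.[1]0.   (p0,1)→(p0,0,R)
state=p0 head=1 tape=.0[0].   (p0,0)→(p0,1,S)
state=p0 head=1 tape=.0[1].   (p0,1)→(p0,0,R)
state=p0 head=2 tape=.00[.]   (p0,.)→(p1,0,S)
state=p1 head=2 tape=.00[0]   (p1,0)→(p1,0,L)
state=p1 head=1 tape=.0[0]0   (p1,0)→(p1,0,L)
state=p1 head=0 tape=.[0]00   (p1,0)→(p1,0,L)
state=p1 head=-1 tape=[.]000
After 7 steps: state p1, head at -1, tape 000.

state p1, head at -1, tape 000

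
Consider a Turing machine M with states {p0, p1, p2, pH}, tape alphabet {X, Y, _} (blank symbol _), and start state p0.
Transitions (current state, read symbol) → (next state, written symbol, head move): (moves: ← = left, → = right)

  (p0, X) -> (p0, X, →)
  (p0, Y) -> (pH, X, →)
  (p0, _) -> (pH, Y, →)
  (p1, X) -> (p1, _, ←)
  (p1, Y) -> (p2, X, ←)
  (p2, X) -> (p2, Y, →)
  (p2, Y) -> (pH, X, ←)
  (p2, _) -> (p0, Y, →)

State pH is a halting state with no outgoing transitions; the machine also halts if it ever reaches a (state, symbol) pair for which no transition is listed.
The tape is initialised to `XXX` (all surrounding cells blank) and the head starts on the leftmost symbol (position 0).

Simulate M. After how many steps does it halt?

4

state=p0 head=0 tape=[X]XX__   (p0,X)→(p0,X,→)
state=p0 head=1 tape=X[X]X__   (p0,X)→(p0,X,→)
state=p0 head=2 tape=XX[X]__   (p0,X)→(p0,X,→)
state=p0 head=3 tape=XXX[_]_   (p0,_)→(pH,Y,→)
state=pH head=4 tape=XXXY[_]
M halts after 4 transitions.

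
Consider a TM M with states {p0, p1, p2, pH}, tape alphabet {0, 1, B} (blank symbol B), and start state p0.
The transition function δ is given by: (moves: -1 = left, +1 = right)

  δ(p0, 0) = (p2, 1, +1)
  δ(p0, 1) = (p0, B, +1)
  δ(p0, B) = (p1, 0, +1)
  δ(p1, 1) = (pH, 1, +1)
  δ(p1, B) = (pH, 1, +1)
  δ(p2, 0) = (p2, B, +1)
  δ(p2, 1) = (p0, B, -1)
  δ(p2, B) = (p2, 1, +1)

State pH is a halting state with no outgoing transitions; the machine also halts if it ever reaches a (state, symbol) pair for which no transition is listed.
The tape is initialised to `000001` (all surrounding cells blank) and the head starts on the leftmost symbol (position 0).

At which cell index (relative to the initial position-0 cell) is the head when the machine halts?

6

state=p0 head=0 tape=[0]00001B   (p0,0)→(p2,1,+1)
state=p2 head=1 tape=1[0]0001B   (p2,0)→(p2,B,+1)
state=p2 head=2 tape=1B[0]001B   (p2,0)→(p2,B,+1)
state=p2 head=3 tape=1BB[0]01B   (p2,0)→(p2,B,+1)
state=p2 head=4 tape=1BBB[0]1B   (p2,0)→(p2,B,+1)
state=p2 head=5 tape=1BBBB[1]B   (p2,1)→(p0,B,-1)
state=p0 head=4 tape=1BBB[B]BB   (p0,B)→(p1,0,+1)
state=p1 head=5 tape=1BBB0[B]B   (p1,B)→(pH,1,+1)
state=pH head=6 tape=1BBB01[B]
At halt the head is at cell 6.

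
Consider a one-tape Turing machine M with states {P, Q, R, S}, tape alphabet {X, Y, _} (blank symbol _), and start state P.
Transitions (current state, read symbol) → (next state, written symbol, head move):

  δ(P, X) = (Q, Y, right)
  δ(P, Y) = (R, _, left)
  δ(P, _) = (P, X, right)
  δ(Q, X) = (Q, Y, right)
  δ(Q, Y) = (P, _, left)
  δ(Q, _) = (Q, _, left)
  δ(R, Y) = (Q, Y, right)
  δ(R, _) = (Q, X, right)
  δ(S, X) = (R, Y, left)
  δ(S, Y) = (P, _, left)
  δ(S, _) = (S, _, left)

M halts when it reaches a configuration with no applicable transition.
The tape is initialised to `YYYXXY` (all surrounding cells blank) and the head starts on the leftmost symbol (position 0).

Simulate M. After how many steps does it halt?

10

state=P head=0 tape=__[Y]YYXXY   (P,Y)→(R,_,left)
state=R head=-1 tape=_[_]_YYXXY   (R,_)→(Q,X,right)
state=Q head=0 tape=_X[_]YYXXY   (Q,_)→(Q,_,left)
state=Q head=-1 tape=_[X]_YYXXY   (Q,X)→(Q,Y,right)
state=Q head=0 tape=_Y[_]YYXXY   (Q,_)→(Q,_,left)
state=Q head=-1 tape=_[Y]_YYXXY   (Q,Y)→(P,_,left)
state=P head=-2 tape=[_]__YYXXY   (P,_)→(P,X,right)
state=P head=-1 tape=X[_]_YYXXY   (P,_)→(P,X,right)
state=P head=0 tape=XX[_]YYXXY   (P,_)→(P,X,right)
state=P head=1 tape=XXX[Y]YXXY   (P,Y)→(R,_,left)
state=R head=0 tape=XX[X]_YXXY
M halts after 10 transitions.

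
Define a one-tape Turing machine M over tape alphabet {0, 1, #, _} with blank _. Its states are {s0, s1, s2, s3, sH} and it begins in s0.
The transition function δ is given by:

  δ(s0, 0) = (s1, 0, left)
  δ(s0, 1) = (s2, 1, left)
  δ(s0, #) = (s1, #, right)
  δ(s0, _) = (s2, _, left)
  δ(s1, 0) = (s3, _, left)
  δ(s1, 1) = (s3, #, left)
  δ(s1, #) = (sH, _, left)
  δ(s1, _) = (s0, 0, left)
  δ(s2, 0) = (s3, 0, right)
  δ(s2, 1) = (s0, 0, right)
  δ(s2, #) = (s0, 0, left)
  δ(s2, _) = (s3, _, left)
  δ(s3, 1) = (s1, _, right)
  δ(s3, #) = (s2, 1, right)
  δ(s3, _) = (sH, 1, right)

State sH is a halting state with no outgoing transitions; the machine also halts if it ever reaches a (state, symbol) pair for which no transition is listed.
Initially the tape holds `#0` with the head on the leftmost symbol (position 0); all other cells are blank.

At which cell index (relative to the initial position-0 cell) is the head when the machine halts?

s0 | __[#]0   read # → write #, move right, go to s1
s1 | __#[0]   read 0 → write _, move left, go to s3
s3 | __[#]_   read # → write 1, move right, go to s2
s2 | __1[_]   read _ → write _, move left, go to s3
s3 | __[1]_   read 1 → write _, move right, go to s1
s1 | ___[_]   read _ → write 0, move left, go to s0
s0 | __[_]0   read _ → write _, move left, go to s2
s2 | _[_]_0   read _ → write _, move left, go to s3
s3 | [_]__0   read _ → write 1, move right, go to sH
sH | 1[_]_0
At halt the head is at cell -1.

-1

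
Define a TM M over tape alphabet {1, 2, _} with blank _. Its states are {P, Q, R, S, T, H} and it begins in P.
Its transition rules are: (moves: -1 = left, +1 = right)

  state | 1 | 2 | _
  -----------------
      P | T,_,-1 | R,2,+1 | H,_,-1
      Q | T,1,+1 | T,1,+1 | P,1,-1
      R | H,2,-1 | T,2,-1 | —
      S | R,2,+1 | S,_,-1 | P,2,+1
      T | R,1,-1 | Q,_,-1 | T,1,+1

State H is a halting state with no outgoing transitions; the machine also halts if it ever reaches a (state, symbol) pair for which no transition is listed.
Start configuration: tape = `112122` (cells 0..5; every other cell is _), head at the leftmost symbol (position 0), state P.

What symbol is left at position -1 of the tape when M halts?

1

state=P head=0 tape=_[1]12122   (P,1)→(T,_,-1)
state=T head=-1 tape=[_]_12122   (T,_)→(T,1,+1)
state=T head=0 tape=1[_]12122   (T,_)→(T,1,+1)
state=T head=1 tape=11[1]2122   (T,1)→(R,1,-1)
state=R head=0 tape=1[1]12122   (R,1)→(H,2,-1)
state=H head=-1 tape=[1]212122
Cell -1 holds 1 when M halts.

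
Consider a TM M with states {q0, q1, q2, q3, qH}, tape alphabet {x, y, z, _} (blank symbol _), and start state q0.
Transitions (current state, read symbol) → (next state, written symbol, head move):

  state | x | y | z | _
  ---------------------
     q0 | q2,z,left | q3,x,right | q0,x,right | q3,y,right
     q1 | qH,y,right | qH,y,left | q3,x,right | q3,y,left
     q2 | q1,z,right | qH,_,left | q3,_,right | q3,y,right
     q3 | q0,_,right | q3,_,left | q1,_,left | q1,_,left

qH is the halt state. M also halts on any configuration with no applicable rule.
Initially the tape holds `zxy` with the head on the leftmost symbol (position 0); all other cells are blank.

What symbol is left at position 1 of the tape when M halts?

_

q0 | [z]xy_   read z → write x, move right, go to q0
q0 | x[x]y_   read x → write z, move left, go to q2
q2 | [x]zy_   read x → write z, move right, go to q1
q1 | z[z]y_   read z → write x, move right, go to q3
q3 | zx[y]_   read y → write _, move left, go to q3
q3 | z[x]__   read x → write _, move right, go to q0
q0 | z_[_]_   read _ → write y, move right, go to q3
q3 | z_y[_]   read _ → write _, move left, go to q1
q1 | z_[y]_   read y → write y, move left, go to qH
qH | z[_]y_
Cell 1 holds _ when M halts.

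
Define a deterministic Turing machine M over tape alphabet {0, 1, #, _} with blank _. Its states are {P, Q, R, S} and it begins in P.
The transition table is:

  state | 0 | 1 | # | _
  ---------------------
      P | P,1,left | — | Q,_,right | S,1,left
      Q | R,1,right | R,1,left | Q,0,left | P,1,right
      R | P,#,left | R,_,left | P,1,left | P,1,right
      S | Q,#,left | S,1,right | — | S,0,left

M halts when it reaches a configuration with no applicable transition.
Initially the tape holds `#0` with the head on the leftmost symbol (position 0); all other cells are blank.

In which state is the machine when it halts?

state=P head=0 tape=_[#]0___   (P,#)→(Q,_,right)
state=Q head=1 tape=__[0]___   (Q,0)→(R,1,right)
state=R head=2 tape=__1[_]__   (R,_)→(P,1,right)
state=P head=3 tape=__11[_]_   (P,_)→(S,1,left)
state=S head=2 tape=__1[1]1_   (S,1)→(S,1,right)
state=S head=3 tape=__11[1]_   (S,1)→(S,1,right)
state=S head=4 tape=__111[_]   (S,_)→(S,0,left)
state=S head=3 tape=__11[1]0   (S,1)→(S,1,right)
state=S head=4 tape=__111[0]   (S,0)→(Q,#,left)
state=Q head=3 tape=__11[1]#   (Q,1)→(R,1,left)
state=R head=2 tape=__1[1]1#   (R,1)→(R,_,left)
state=R head=1 tape=__[1]_1#   (R,1)→(R,_,left)
state=R head=0 tape=_[_]__1#   (R,_)→(P,1,right)
state=P head=1 tape=_1[_]_1#   (P,_)→(S,1,left)
state=S head=0 tape=_[1]1_1#   (S,1)→(S,1,right)
state=S head=1 tape=_1[1]_1#   (S,1)→(S,1,right)
state=S head=2 tape=_11[_]1#   (S,_)→(S,0,left)
state=S head=1 tape=_1[1]01#   (S,1)→(S,1,right)
state=S head=2 tape=_11[0]1#   (S,0)→(Q,#,left)
state=Q head=1 tape=_1[1]#1#   (Q,1)→(R,1,left)
state=R head=0 tape=_[1]1#1#   (R,1)→(R,_,left)
state=R head=-1 tape=[_]_1#1#   (R,_)→(P,1,right)
state=P head=0 tape=1[_]1#1#   (P,_)→(S,1,left)
state=S head=-1 tape=[1]11#1#   (S,1)→(S,1,right)
state=S head=0 tape=1[1]1#1#   (S,1)→(S,1,right)
state=S head=1 tape=11[1]#1#   (S,1)→(S,1,right)
state=S head=2 tape=111[#]1#
No transition is defined for (S, #); M halts in state S.

S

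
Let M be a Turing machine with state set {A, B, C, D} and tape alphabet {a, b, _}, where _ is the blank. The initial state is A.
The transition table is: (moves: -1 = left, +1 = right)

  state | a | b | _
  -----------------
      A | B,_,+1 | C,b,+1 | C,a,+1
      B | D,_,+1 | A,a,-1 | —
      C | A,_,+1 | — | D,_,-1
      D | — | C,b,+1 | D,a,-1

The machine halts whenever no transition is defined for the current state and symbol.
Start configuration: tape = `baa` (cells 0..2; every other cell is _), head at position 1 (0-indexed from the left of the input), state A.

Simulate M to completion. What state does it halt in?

D

state=A head=1 tape=b[a]a__   (A,a)→(B,_,+1)
state=B head=2 tape=b_[a]__   (B,a)→(D,_,+1)
state=D head=3 tape=b__[_]_   (D,_)→(D,a,-1)
state=D head=2 tape=b_[_]a_   (D,_)→(D,a,-1)
state=D head=1 tape=b[_]aa_   (D,_)→(D,a,-1)
state=D head=0 tape=[b]aaa_   (D,b)→(C,b,+1)
state=C head=1 tape=b[a]aa_   (C,a)→(A,_,+1)
state=A head=2 tape=b_[a]a_   (A,a)→(B,_,+1)
state=B head=3 tape=b__[a]_   (B,a)→(D,_,+1)
state=D head=4 tape=b___[_]   (D,_)→(D,a,-1)
state=D head=3 tape=b__[_]a   (D,_)→(D,a,-1)
state=D head=2 tape=b_[_]aa   (D,_)→(D,a,-1)
state=D head=1 tape=b[_]aaa   (D,_)→(D,a,-1)
state=D head=0 tape=[b]aaaa   (D,b)→(C,b,+1)
state=C head=1 tape=b[a]aaa   (C,a)→(A,_,+1)
state=A head=2 tape=b_[a]aa   (A,a)→(B,_,+1)
state=B head=3 tape=b__[a]a   (B,a)→(D,_,+1)
state=D head=4 tape=b___[a]
No transition is defined for (D, a); M halts in state D.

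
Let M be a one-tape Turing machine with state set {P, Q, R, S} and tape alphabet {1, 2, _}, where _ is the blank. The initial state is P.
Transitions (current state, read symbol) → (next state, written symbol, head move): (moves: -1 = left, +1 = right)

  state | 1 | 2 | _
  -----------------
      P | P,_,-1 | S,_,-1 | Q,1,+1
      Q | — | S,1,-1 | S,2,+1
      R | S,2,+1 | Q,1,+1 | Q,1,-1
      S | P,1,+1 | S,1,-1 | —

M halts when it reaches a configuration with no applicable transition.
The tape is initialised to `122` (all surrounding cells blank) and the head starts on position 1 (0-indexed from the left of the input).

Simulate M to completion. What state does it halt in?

S

state=P head=1 tape=_1[2]2   (P,2)→(S,_,-1)
state=S head=0 tape=_[1]_2   (S,1)→(P,1,+1)
state=P head=1 tape=_1[_]2   (P,_)→(Q,1,+1)
state=Q head=2 tape=_11[2]   (Q,2)→(S,1,-1)
state=S head=1 tape=_1[1]1   (S,1)→(P,1,+1)
state=P head=2 tape=_11[1]   (P,1)→(P,_,-1)
state=P head=1 tape=_1[1]_   (P,1)→(P,_,-1)
state=P head=0 tape=_[1]__   (P,1)→(P,_,-1)
state=P head=-1 tape=[_]___   (P,_)→(Q,1,+1)
state=Q head=0 tape=1[_]__   (Q,_)→(S,2,+1)
state=S head=1 tape=12[_]_
No transition is defined for (S, _); M halts in state S.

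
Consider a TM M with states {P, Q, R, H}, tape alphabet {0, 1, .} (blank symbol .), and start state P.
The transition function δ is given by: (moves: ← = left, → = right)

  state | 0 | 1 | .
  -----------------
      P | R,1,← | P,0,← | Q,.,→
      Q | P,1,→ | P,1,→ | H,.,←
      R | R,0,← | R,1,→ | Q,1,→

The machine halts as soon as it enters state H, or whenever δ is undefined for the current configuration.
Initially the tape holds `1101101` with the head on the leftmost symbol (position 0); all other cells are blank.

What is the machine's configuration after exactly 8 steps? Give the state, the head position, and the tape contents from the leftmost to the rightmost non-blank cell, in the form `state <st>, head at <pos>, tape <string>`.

state=P head=0 tape=.[1]101101   (P,1)→(P,0,←)
state=P head=-1 tape=[.]0101101   (P,.)→(Q,.,→)
state=Q head=0 tape=.[0]101101   (Q,0)→(P,1,→)
state=P head=1 tape=.1[1]01101   (P,1)→(P,0,←)
state=P head=0 tape=.[1]001101   (P,1)→(P,0,←)
state=P head=-1 tape=[.]0001101   (P,.)→(Q,.,→)
state=Q head=0 tape=.[0]001101   (Q,0)→(P,1,→)
state=P head=1 tape=.1[0]01101   (P,0)→(R,1,←)
state=R head=0 tape=.[1]101101
After 8 steps: state R, head at 0, tape 1101101.

state R, head at 0, tape 1101101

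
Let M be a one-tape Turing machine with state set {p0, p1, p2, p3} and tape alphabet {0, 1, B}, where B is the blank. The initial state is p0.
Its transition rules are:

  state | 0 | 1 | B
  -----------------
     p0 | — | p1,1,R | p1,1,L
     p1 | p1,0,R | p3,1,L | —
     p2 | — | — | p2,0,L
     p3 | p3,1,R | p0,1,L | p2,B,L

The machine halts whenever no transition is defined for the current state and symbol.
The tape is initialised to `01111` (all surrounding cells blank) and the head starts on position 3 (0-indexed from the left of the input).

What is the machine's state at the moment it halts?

p0

state=p0 head=3 tape=011[1]1   (p0,1)→(p1,1,R)
state=p1 head=4 tape=0111[1]   (p1,1)→(p3,1,L)
state=p3 head=3 tape=011[1]1   (p3,1)→(p0,1,L)
state=p0 head=2 tape=01[1]11   (p0,1)→(p1,1,R)
state=p1 head=3 tape=011[1]1   (p1,1)→(p3,1,L)
state=p3 head=2 tape=01[1]11   (p3,1)→(p0,1,L)
state=p0 head=1 tape=0[1]111   (p0,1)→(p1,1,R)
state=p1 head=2 tape=01[1]11   (p1,1)→(p3,1,L)
state=p3 head=1 tape=0[1]111   (p3,1)→(p0,1,L)
state=p0 head=0 tape=[0]1111
No transition is defined for (p0, 0); M halts in state p0.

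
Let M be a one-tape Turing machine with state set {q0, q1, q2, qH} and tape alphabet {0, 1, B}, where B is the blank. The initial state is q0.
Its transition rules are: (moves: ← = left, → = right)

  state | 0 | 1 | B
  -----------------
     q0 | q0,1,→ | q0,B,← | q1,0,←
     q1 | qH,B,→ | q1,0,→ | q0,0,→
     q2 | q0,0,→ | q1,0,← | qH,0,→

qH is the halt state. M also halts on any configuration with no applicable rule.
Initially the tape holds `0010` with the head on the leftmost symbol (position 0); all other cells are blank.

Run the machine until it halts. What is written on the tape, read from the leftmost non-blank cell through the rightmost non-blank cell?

00BBB0

state=q0 head=0 tape=BB[0]010   (q0,0)→(q0,1,→)
state=q0 head=1 tape=BB1[0]10   (q0,0)→(q0,1,→)
state=q0 head=2 tape=BB11[1]0   (q0,1)→(q0,B,←)
state=q0 head=1 tape=BB1[1]B0   (q0,1)→(q0,B,←)
state=q0 head=0 tape=BB[1]BB0   (q0,1)→(q0,B,←)
state=q0 head=-1 tape=B[B]BBB0   (q0,B)→(q1,0,←)
state=q1 head=-2 tape=[B]0BBB0   (q1,B)→(q0,0,→)
state=q0 head=-1 tape=0[0]BBB0   (q0,0)→(q0,1,→)
state=q0 head=0 tape=01[B]BB0   (q0,B)→(q1,0,←)
state=q1 head=-1 tape=0[1]0BB0   (q1,1)→(q1,0,→)
state=q1 head=0 tape=00[0]BB0   (q1,0)→(qH,B,→)
state=qH head=1 tape=00B[B]B0
The non-blank tape span at halt is 00BBB0.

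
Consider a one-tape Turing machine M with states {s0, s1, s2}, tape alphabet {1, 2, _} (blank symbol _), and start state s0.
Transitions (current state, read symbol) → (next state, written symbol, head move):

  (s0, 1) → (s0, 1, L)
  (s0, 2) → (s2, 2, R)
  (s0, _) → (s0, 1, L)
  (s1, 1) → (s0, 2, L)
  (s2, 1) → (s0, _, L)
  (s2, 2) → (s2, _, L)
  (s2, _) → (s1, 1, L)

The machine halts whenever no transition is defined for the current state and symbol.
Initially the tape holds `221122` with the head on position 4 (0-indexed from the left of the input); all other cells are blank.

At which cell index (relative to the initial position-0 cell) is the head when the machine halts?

state=s0 head=4 tape=2211[2]2   (s0,2)→(s2,2,R)
state=s2 head=5 tape=22112[2]   (s2,2)→(s2,_,L)
state=s2 head=4 tape=2211[2]_   (s2,2)→(s2,_,L)
state=s2 head=3 tape=221[1]__   (s2,1)→(s0,_,L)
state=s0 head=2 tape=22[1]___   (s0,1)→(s0,1,L)
state=s0 head=1 tape=2[2]1___   (s0,2)→(s2,2,R)
state=s2 head=2 tape=22[1]___   (s2,1)→(s0,_,L)
state=s0 head=1 tape=2[2]____   (s0,2)→(s2,2,R)
state=s2 head=2 tape=22[_]___   (s2,_)→(s1,1,L)
state=s1 head=1 tape=2[2]1___
At halt the head is at cell 1.

1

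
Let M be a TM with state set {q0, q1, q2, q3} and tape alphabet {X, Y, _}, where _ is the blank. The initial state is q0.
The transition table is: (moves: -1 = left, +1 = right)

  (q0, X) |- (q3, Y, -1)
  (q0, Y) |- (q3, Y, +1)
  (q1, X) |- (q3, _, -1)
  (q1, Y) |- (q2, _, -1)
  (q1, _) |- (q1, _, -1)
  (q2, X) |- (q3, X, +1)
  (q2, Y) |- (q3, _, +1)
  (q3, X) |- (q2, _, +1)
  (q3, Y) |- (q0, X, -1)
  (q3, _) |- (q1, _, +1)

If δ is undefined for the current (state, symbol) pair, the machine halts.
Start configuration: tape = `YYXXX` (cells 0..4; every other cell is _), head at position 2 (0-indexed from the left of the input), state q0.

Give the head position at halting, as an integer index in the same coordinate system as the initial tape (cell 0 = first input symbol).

q0 | _YY[X]XX__   read X → write Y, move -1, go to q3
q3 | _Y[Y]YXX__   read Y → write X, move -1, go to q0
q0 | _[Y]XYXX__   read Y → write Y, move +1, go to q3
q3 | _Y[X]YXX__   read X → write _, move +1, go to q2
q2 | _Y_[Y]XX__   read Y → write _, move +1, go to q3
q3 | _Y__[X]X__   read X → write _, move +1, go to q2
q2 | _Y___[X]__   read X → write X, move +1, go to q3
q3 | _Y___X[_]_   read _ → write _, move +1, go to q1
q1 | _Y___X_[_]   read _ → write _, move -1, go to q1
q1 | _Y___X[_]_   read _ → write _, move -1, go to q1
q1 | _Y___[X]__   read X → write _, move -1, go to q3
q3 | _Y__[_]___   read _ → write _, move +1, go to q1
q1 | _Y___[_]__   read _ → write _, move -1, go to q1
q1 | _Y__[_]___   read _ → write _, move -1, go to q1
q1 | _Y_[_]____   read _ → write _, move -1, go to q1
q1 | _Y[_]_____   read _ → write _, move -1, go to q1
q1 | _[Y]______   read Y → write _, move -1, go to q2
q2 | [_]_______
At halt the head is at cell -1.

-1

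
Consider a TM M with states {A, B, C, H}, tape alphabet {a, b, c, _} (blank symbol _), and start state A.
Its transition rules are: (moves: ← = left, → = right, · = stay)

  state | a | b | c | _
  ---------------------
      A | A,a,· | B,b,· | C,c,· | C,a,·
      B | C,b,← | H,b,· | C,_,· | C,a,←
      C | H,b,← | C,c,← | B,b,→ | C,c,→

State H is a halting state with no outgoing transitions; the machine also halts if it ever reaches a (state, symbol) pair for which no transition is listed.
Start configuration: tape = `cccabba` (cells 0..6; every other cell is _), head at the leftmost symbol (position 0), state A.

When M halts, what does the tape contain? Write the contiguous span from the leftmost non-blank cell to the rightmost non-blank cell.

state=A head=0 tape=[c]ccabba   (A,c)→(C,c,·)
state=C head=0 tape=[c]ccabba   (C,c)→(B,b,→)
state=B head=1 tape=b[c]cabba   (B,c)→(C,_,·)
state=C head=1 tape=b[_]cabba   (C,_)→(C,c,→)
state=C head=2 tape=bc[c]abba   (C,c)→(B,b,→)
state=B head=3 tape=bcb[a]bba   (B,a)→(C,b,←)
state=C head=2 tape=bc[b]bbba   (C,b)→(C,c,←)
state=C head=1 tape=b[c]cbbba   (C,c)→(B,b,→)
state=B head=2 tape=bb[c]bbba   (B,c)→(C,_,·)
state=C head=2 tape=bb[_]bbba   (C,_)→(C,c,→)
state=C head=3 tape=bbc[b]bba   (C,b)→(C,c,←)
state=C head=2 tape=bb[c]cbba   (C,c)→(B,b,→)
state=B head=3 tape=bbb[c]bba   (B,c)→(C,_,·)
state=C head=3 tape=bbb[_]bba   (C,_)→(C,c,→)
state=C head=4 tape=bbbc[b]ba   (C,b)→(C,c,←)
state=C head=3 tape=bbb[c]cba   (C,c)→(B,b,→)
state=B head=4 tape=bbbb[c]ba   (B,c)→(C,_,·)
state=C head=4 tape=bbbb[_]ba   (C,_)→(C,c,→)
state=C head=5 tape=bbbbc[b]a   (C,b)→(C,c,←)
state=C head=4 tape=bbbb[c]ca   (C,c)→(B,b,→)
state=B head=5 tape=bbbbb[c]a   (B,c)→(C,_,·)
state=C head=5 tape=bbbbb[_]a   (C,_)→(C,c,→)
state=C head=6 tape=bbbbbc[a]   (C,a)→(H,b,←)
state=H head=5 tape=bbbbb[c]b
The non-blank tape span at halt is bbbbbcb.

bbbbbcb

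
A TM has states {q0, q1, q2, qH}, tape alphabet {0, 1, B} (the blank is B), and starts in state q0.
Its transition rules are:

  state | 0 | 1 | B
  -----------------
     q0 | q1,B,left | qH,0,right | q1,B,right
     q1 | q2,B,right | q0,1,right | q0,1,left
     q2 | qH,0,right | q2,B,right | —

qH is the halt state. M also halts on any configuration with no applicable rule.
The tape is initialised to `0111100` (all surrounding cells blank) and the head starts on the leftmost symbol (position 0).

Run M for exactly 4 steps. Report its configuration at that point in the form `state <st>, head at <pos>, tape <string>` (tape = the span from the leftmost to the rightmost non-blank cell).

state q0, head at 0, tape 1B111100

q0 | BB[0]111100   read 0 → write B, move left, go to q1
q1 | B[B]B111100   read B → write 1, move left, go to q0
q0 | [B]1B111100   read B → write B, move right, go to q1
q1 | B[1]B111100   read 1 → write 1, move right, go to q0
q0 | B1[B]111100
After 4 steps: state q0, head at 0, tape 1B111100.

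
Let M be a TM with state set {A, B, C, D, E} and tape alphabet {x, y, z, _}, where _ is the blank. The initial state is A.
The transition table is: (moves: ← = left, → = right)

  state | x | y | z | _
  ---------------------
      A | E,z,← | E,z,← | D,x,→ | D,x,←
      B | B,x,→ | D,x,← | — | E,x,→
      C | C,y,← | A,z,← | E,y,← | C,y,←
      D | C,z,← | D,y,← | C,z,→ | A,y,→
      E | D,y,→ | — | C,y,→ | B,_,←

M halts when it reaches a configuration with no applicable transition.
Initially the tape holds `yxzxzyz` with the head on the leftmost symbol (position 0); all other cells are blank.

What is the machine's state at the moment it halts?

state=A head=0 tape=__[y]xzxzyz   (A,y)→(E,z,←)
state=E head=-1 tape=_[_]zxzxzyz   (E,_)→(B,_,←)
state=B head=-2 tape=[_]_zxzxzyz   (B,_)→(E,x,→)
state=E head=-1 tape=x[_]zxzxzyz   (E,_)→(B,_,←)
state=B head=-2 tape=[x]_zxzxzyz   (B,x)→(B,x,→)
state=B head=-1 tape=x[_]zxzxzyz   (B,_)→(E,x,→)
state=E head=0 tape=xx[z]xzxzyz   (E,z)→(C,y,→)
state=C head=1 tape=xxy[x]zxzyz   (C,x)→(C,y,←)
state=C head=0 tape=xx[y]yzxzyz   (C,y)→(A,z,←)
state=A head=-1 tape=x[x]zyzxzyz   (A,x)→(E,z,←)
state=E head=-2 tape=[x]zzyzxzyz   (E,x)→(D,y,→)
state=D head=-1 tape=y[z]zyzxzyz   (D,z)→(C,z,→)
state=C head=0 tape=yz[z]yzxzyz   (C,z)→(E,y,←)
state=E head=-1 tape=y[z]yyzxzyz   (E,z)→(C,y,→)
state=C head=0 tape=yy[y]yzxzyz   (C,y)→(A,z,←)
state=A head=-1 tape=y[y]zyzxzyz   (A,y)→(E,z,←)
state=E head=-2 tape=[y]zzyzxzyz
No transition is defined for (E, y); M halts in state E.

E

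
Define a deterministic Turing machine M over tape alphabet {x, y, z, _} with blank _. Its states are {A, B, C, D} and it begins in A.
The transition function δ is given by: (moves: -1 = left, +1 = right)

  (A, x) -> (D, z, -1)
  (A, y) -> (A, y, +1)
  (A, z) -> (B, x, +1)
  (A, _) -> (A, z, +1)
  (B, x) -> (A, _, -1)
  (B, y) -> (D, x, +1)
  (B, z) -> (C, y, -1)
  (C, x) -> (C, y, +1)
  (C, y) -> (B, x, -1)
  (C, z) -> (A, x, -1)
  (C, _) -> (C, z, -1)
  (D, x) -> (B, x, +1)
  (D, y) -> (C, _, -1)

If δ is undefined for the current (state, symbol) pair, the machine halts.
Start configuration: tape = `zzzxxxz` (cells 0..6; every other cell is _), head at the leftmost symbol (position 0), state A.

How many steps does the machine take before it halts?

19

A | [z]zzxxxz   read z → write x, move +1, go to B
B | x[z]zxxxz   read z → write y, move -1, go to C
C | [x]yzxxxz   read x → write y, move +1, go to C
C | y[y]zxxxz   read y → write x, move -1, go to B
B | [y]xzxxxz   read y → write x, move +1, go to D
D | x[x]zxxxz   read x → write x, move +1, go to B
B | xx[z]xxxz   read z → write y, move -1, go to C
C | x[x]yxxxz   read x → write y, move +1, go to C
C | xy[y]xxxz   read y → write x, move -1, go to B
B | x[y]xxxxz   read y → write x, move +1, go to D
D | xx[x]xxxz   read x → write x, move +1, go to B
B | xxx[x]xxz   read x → write _, move -1, go to A
A | xx[x]_xxz   read x → write z, move -1, go to D
D | x[x]z_xxz   read x → write x, move +1, go to B
B | xx[z]_xxz   read z → write y, move -1, go to C
C | x[x]y_xxz   read x → write y, move +1, go to C
C | xy[y]_xxz   read y → write x, move -1, go to B
B | x[y]x_xxz   read y → write x, move +1, go to D
D | xx[x]_xxz   read x → write x, move +1, go to B
B | xxx[_]xxz
M halts after 19 transitions.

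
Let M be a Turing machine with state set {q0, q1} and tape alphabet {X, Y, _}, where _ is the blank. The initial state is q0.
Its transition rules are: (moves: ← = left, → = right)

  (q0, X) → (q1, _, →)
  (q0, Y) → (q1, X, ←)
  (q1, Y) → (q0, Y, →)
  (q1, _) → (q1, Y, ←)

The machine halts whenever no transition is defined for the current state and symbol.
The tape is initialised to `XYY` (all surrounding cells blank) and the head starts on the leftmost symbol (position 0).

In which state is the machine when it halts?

q0

state=q0 head=0 tape=[X]YY__   (q0,X)→(q1,_,→)
state=q1 head=1 tape=_[Y]Y__   (q1,Y)→(q0,Y,→)
state=q0 head=2 tape=_Y[Y]__   (q0,Y)→(q1,X,←)
state=q1 head=1 tape=_[Y]X__   (q1,Y)→(q0,Y,→)
state=q0 head=2 tape=_Y[X]__   (q0,X)→(q1,_,→)
state=q1 head=3 tape=_Y_[_]_   (q1,_)→(q1,Y,←)
state=q1 head=2 tape=_Y[_]Y_   (q1,_)→(q1,Y,←)
state=q1 head=1 tape=_[Y]YY_   (q1,Y)→(q0,Y,→)
state=q0 head=2 tape=_Y[Y]Y_   (q0,Y)→(q1,X,←)
state=q1 head=1 tape=_[Y]XY_   (q1,Y)→(q0,Y,→)
state=q0 head=2 tape=_Y[X]Y_   (q0,X)→(q1,_,→)
state=q1 head=3 tape=_Y_[Y]_   (q1,Y)→(q0,Y,→)
state=q0 head=4 tape=_Y_Y[_]
No transition is defined for (q0, _); M halts in state q0.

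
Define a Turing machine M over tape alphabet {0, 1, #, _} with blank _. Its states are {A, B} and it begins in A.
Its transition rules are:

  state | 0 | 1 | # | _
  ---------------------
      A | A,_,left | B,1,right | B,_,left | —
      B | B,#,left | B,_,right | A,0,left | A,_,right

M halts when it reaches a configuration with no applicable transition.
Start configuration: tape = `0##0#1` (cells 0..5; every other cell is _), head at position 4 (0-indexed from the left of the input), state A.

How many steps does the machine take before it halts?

8

state=A head=4 tape=_0##0[#]1   (A,#)→(B,_,left)
state=B head=3 tape=_0##[0]_1   (B,0)→(B,#,left)
state=B head=2 tape=_0#[#]#_1   (B,#)→(A,0,left)
state=A head=1 tape=_0[#]0#_1   (A,#)→(B,_,left)
state=B head=0 tape=_[0]_0#_1   (B,0)→(B,#,left)
state=B head=-1 tape=[_]#_0#_1   (B,_)→(A,_,right)
state=A head=0 tape=_[#]_0#_1   (A,#)→(B,_,left)
state=B head=-1 tape=[_]__0#_1   (B,_)→(A,_,right)
state=A head=0 tape=_[_]_0#_1
M halts after 8 transitions.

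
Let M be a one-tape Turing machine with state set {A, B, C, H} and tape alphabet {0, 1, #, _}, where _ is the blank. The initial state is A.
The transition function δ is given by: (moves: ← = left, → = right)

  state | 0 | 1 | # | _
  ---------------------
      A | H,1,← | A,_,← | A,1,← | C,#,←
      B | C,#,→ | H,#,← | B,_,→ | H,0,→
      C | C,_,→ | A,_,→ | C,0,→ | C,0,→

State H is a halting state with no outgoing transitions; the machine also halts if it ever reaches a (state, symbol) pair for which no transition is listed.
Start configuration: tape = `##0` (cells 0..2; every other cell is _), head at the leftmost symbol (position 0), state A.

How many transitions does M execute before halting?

11

state=A head=0 tape=__[#]#0   (A,#)→(A,1,←)
state=A head=-1 tape=_[_]1#0   (A,_)→(C,#,←)
state=C head=-2 tape=[_]#1#0   (C,_)→(C,0,→)
state=C head=-1 tape=0[#]1#0   (C,#)→(C,0,→)
state=C head=0 tape=00[1]#0   (C,1)→(A,_,→)
state=A head=1 tape=00_[#]0   (A,#)→(A,1,←)
state=A head=0 tape=00[_]10   (A,_)→(C,#,←)
state=C head=-1 tape=0[0]#10   (C,0)→(C,_,→)
state=C head=0 tape=0_[#]10   (C,#)→(C,0,→)
state=C head=1 tape=0_0[1]0   (C,1)→(A,_,→)
state=A head=2 tape=0_0_[0]   (A,0)→(H,1,←)
state=H head=1 tape=0_0[_]1
M halts after 11 transitions.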